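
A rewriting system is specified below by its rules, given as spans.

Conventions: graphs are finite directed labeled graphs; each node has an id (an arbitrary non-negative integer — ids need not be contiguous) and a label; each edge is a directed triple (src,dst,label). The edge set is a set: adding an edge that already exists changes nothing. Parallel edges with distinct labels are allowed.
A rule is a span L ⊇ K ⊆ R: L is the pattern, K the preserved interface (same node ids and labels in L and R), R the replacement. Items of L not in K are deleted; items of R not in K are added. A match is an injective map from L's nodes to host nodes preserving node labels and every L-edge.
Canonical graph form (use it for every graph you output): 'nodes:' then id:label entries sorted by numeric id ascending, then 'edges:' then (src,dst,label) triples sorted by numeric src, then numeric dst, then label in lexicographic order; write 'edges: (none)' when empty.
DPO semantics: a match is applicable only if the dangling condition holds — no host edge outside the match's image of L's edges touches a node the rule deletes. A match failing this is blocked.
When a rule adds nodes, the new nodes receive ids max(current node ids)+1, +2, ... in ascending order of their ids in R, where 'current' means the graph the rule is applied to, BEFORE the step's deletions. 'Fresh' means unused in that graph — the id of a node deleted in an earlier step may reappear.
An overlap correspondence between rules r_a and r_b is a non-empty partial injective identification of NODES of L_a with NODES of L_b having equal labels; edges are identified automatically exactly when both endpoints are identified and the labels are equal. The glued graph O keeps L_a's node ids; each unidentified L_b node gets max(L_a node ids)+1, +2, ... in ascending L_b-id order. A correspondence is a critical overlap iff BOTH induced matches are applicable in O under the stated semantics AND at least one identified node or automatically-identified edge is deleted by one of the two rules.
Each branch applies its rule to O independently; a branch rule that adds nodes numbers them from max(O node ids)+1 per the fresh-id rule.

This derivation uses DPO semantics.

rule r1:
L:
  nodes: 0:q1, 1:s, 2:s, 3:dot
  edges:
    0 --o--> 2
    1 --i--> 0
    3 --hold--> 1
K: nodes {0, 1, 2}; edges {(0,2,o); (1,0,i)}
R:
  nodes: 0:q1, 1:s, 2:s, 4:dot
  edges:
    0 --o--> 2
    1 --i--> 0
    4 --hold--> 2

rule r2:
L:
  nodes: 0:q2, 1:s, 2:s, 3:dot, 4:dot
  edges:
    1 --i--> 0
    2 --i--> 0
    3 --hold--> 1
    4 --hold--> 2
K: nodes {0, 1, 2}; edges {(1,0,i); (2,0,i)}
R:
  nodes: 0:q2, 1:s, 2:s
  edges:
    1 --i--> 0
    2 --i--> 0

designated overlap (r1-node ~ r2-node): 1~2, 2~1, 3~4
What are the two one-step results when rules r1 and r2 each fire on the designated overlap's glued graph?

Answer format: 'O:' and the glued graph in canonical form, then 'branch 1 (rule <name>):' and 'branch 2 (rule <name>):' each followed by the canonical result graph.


O:
nodes: 0:q1, 1:s, 2:s, 3:dot, 4:q2, 5:dot
edges: (0,2,o); (1,0,i); (1,4,i); (2,4,i); (3,1,hold); (5,2,hold)
branch 1 (rule r1):
nodes: 0:q1, 1:s, 2:s, 4:q2, 5:dot, 6:dot
edges: (0,2,o); (1,0,i); (1,4,i); (2,4,i); (5,2,hold); (6,2,hold)
branch 2 (rule r2):
nodes: 0:q1, 1:s, 2:s, 4:q2
edges: (0,2,o); (1,0,i); (1,4,i); (2,4,i)


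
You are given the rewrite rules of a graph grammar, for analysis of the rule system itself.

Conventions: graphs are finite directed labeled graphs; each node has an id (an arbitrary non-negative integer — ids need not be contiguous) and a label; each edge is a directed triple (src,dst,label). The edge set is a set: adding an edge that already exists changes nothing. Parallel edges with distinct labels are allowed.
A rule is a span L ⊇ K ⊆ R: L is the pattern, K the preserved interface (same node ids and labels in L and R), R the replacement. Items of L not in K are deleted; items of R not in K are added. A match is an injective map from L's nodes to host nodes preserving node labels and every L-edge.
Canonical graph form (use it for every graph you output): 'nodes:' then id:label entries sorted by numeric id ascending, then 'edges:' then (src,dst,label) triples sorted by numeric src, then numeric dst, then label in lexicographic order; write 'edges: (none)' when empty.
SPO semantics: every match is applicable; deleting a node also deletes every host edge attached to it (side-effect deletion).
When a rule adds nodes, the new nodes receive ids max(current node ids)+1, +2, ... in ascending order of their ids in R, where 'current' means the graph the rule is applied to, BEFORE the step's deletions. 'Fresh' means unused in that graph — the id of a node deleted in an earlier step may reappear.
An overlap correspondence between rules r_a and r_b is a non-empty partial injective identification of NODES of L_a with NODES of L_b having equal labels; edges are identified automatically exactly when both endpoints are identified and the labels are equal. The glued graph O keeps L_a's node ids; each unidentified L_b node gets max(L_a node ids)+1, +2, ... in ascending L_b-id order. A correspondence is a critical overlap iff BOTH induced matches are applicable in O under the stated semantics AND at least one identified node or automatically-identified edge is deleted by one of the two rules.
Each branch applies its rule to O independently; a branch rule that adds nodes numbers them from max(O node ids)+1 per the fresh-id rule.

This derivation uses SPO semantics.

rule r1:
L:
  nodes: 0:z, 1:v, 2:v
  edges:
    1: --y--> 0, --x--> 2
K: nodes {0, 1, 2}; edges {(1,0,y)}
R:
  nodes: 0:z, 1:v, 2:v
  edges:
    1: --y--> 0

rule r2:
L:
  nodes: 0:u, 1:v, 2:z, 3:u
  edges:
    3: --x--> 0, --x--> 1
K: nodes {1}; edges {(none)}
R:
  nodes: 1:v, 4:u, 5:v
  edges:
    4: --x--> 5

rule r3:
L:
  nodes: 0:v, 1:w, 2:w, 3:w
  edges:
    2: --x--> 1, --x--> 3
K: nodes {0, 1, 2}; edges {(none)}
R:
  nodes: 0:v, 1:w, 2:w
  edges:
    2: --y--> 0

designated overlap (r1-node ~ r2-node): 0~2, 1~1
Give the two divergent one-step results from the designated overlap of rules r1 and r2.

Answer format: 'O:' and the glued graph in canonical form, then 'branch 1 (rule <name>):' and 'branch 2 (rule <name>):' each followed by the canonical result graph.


O:
nodes: 0:z, 1:v, 2:v, 3:u, 4:u
edges: (1,0,y); (1,2,x); (4,1,x); (4,3,x)
branch 1 (rule r1):
nodes: 0:z, 1:v, 2:v, 3:u, 4:u
edges: (1,0,y); (4,1,x); (4,3,x)
branch 2 (rule r2):
nodes: 1:v, 2:v, 5:u, 6:v
edges: (1,2,x); (5,6,x)


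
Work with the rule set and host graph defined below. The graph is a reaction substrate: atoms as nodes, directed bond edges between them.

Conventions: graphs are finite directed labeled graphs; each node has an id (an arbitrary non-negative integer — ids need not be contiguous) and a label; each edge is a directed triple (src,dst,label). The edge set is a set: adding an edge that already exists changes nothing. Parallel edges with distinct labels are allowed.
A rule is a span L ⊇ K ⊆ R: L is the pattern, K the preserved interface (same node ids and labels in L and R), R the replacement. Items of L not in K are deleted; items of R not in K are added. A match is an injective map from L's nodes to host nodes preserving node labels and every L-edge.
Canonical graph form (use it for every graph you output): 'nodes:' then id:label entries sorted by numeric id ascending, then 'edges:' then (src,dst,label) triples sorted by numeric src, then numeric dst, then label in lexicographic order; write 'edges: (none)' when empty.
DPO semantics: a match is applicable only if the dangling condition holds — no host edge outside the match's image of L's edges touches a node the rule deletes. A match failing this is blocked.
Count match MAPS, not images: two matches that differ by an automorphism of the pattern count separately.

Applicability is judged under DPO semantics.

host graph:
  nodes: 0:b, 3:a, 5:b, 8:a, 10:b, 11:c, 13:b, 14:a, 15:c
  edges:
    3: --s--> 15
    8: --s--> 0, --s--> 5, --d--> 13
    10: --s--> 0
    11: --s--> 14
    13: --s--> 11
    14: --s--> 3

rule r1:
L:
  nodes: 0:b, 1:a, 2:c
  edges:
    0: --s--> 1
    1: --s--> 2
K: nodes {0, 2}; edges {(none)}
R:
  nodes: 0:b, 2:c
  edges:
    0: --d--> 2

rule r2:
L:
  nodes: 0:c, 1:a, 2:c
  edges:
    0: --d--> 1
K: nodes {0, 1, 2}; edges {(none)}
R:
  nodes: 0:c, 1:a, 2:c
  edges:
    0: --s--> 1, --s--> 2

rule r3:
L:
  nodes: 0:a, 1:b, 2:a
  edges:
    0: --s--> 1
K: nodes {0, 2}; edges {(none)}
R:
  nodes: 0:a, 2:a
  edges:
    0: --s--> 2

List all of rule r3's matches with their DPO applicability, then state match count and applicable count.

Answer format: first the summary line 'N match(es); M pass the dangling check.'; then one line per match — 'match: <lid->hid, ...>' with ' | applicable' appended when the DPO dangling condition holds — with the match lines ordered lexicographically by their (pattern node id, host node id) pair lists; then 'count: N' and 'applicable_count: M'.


4 match(es); 2 pass the dangling check.
match: 0->8, 1->0, 2->3
match: 0->8, 1->0, 2->14
match: 0->8, 1->5, 2->3 | applicable
match: 0->8, 1->5, 2->14 | applicable
count: 4
applicable_count: 2


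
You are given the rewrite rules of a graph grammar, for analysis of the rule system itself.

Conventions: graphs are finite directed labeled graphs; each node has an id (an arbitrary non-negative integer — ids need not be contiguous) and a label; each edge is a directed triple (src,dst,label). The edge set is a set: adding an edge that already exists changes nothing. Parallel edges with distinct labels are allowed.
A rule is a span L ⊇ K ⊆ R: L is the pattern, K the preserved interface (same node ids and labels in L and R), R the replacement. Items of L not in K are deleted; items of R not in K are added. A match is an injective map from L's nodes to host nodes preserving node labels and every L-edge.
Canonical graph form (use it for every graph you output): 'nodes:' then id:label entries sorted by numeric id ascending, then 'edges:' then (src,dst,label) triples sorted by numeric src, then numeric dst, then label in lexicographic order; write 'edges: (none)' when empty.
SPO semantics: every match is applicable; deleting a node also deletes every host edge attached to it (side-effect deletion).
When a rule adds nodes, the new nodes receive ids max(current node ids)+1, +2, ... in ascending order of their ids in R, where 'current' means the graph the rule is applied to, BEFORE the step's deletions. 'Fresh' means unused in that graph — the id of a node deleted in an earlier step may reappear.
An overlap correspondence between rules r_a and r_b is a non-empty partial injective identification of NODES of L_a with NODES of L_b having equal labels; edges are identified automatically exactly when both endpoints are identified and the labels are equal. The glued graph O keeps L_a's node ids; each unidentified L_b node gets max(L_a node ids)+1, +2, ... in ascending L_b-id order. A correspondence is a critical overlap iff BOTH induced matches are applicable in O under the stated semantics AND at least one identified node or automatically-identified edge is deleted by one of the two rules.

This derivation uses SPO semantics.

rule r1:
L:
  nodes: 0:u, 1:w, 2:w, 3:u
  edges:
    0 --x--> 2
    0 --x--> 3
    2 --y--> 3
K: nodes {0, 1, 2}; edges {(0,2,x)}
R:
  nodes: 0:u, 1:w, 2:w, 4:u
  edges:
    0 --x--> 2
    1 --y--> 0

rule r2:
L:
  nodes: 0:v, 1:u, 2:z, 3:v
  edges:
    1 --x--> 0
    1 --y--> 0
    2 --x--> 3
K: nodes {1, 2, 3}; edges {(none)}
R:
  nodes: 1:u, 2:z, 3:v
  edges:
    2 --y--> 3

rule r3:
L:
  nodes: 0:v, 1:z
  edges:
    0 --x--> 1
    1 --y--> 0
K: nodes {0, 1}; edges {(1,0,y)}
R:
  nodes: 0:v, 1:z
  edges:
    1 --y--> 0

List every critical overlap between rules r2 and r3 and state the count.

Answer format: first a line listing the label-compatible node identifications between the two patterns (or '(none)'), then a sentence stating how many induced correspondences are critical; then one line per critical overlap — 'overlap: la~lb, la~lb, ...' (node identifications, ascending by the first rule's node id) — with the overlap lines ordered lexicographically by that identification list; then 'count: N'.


label-compatible node identifications between L(r2) and L(r3): 0~0, 2~1, 3~0
2 of the induced correspondences are critical overlaps of r2 and r3.
overlap: 0~0
overlap: 0~0, 2~1
count: 2


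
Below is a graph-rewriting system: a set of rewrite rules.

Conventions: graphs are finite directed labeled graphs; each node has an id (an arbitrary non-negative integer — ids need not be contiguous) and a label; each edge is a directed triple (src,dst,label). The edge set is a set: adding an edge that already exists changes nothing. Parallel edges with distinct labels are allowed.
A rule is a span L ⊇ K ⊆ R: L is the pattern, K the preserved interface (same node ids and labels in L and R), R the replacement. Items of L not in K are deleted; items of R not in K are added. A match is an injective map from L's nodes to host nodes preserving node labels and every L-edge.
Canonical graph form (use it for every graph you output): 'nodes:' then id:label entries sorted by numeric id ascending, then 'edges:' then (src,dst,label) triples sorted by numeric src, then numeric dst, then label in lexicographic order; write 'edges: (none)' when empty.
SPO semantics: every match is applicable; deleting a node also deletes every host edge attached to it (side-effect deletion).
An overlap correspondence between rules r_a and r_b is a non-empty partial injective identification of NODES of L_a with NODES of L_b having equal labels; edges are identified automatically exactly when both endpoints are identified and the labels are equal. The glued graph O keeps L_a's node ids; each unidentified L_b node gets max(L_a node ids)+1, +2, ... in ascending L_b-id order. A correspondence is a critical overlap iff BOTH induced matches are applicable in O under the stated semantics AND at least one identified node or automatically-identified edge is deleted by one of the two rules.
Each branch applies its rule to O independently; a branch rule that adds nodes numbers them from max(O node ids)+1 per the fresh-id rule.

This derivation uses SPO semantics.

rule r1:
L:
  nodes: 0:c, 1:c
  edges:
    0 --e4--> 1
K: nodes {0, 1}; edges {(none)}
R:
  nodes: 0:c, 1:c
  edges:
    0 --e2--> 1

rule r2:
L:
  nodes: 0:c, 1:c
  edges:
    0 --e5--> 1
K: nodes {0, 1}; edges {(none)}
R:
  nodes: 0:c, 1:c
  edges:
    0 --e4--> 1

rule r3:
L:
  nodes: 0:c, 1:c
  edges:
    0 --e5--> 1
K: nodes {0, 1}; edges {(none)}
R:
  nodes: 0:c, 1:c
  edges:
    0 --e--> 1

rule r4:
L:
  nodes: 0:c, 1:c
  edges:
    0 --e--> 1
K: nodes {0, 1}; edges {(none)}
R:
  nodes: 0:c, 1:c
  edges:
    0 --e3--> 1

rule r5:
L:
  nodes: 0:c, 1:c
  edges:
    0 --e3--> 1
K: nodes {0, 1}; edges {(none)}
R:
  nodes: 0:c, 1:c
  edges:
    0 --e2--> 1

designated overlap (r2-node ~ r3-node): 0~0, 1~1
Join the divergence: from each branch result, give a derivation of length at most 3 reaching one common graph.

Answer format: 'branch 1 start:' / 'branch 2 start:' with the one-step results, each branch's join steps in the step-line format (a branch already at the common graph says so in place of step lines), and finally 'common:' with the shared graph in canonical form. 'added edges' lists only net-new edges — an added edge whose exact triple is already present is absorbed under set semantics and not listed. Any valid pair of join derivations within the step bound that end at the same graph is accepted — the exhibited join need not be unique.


branch 1 start:
nodes: 0:c, 1:c
edges: (0,1,e4)
branch 2 start:
nodes: 0:c, 1:c
edges: (0,1,e)
branch 1 step 1: rule r1; match: 0->0, 1->1; deleted nodes (none); deleted edges (0,1,e4); added nodes (none); added edges (0,1,e2); result: nodes: 0:c, 1:c edges: (0,1,e2)
branch 2 step 1: rule r4; match: 0->0, 1->1; deleted nodes (none); deleted edges (0,1,e); added nodes (none); added edges (0,1,e3); result: nodes: 0:c, 1:c edges: (0,1,e3)
branch 2 step 2: rule r5; match: 0->0, 1->1; deleted nodes (none); deleted edges (0,1,e3); added nodes (none); added edges (0,1,e2); result: nodes: 0:c, 1:c edges: (0,1,e2)
common:
nodes: 0:c, 1:c
edges: (0,1,e2)


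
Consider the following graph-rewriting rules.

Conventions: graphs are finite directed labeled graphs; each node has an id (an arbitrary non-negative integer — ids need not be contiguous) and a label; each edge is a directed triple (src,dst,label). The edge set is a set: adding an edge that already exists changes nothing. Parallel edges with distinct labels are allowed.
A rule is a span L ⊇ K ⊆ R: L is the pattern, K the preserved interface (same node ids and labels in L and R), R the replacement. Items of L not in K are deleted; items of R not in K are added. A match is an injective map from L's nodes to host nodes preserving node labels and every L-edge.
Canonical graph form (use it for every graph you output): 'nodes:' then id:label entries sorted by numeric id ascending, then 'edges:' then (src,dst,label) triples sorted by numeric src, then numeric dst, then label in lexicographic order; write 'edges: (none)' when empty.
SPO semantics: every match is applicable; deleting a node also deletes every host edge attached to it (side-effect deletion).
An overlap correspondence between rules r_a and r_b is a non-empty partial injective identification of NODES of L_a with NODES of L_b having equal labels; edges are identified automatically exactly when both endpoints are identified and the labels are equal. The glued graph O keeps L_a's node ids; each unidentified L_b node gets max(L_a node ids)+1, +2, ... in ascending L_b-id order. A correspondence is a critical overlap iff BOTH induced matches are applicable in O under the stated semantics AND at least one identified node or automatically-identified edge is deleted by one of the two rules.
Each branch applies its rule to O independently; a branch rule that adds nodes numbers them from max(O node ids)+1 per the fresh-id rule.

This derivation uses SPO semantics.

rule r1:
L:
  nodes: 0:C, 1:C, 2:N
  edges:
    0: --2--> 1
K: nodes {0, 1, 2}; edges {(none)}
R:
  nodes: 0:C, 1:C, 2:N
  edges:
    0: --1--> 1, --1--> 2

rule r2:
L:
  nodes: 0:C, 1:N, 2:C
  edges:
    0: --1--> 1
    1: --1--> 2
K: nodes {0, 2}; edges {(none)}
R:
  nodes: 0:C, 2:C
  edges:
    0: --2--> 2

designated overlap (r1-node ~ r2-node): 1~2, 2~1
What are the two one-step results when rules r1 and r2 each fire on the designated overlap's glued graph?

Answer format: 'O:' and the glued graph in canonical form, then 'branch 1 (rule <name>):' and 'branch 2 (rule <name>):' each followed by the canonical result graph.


O:
nodes: 0:C, 1:C, 2:N, 3:C
edges: (0,1,2); (2,1,1); (3,2,1)
branch 1 (rule r1):
nodes: 0:C, 1:C, 2:N, 3:C
edges: (0,1,1); (0,2,1); (2,1,1); (3,2,1)
branch 2 (rule r2):
nodes: 0:C, 1:C, 3:C
edges: (0,1,2); (3,1,2)


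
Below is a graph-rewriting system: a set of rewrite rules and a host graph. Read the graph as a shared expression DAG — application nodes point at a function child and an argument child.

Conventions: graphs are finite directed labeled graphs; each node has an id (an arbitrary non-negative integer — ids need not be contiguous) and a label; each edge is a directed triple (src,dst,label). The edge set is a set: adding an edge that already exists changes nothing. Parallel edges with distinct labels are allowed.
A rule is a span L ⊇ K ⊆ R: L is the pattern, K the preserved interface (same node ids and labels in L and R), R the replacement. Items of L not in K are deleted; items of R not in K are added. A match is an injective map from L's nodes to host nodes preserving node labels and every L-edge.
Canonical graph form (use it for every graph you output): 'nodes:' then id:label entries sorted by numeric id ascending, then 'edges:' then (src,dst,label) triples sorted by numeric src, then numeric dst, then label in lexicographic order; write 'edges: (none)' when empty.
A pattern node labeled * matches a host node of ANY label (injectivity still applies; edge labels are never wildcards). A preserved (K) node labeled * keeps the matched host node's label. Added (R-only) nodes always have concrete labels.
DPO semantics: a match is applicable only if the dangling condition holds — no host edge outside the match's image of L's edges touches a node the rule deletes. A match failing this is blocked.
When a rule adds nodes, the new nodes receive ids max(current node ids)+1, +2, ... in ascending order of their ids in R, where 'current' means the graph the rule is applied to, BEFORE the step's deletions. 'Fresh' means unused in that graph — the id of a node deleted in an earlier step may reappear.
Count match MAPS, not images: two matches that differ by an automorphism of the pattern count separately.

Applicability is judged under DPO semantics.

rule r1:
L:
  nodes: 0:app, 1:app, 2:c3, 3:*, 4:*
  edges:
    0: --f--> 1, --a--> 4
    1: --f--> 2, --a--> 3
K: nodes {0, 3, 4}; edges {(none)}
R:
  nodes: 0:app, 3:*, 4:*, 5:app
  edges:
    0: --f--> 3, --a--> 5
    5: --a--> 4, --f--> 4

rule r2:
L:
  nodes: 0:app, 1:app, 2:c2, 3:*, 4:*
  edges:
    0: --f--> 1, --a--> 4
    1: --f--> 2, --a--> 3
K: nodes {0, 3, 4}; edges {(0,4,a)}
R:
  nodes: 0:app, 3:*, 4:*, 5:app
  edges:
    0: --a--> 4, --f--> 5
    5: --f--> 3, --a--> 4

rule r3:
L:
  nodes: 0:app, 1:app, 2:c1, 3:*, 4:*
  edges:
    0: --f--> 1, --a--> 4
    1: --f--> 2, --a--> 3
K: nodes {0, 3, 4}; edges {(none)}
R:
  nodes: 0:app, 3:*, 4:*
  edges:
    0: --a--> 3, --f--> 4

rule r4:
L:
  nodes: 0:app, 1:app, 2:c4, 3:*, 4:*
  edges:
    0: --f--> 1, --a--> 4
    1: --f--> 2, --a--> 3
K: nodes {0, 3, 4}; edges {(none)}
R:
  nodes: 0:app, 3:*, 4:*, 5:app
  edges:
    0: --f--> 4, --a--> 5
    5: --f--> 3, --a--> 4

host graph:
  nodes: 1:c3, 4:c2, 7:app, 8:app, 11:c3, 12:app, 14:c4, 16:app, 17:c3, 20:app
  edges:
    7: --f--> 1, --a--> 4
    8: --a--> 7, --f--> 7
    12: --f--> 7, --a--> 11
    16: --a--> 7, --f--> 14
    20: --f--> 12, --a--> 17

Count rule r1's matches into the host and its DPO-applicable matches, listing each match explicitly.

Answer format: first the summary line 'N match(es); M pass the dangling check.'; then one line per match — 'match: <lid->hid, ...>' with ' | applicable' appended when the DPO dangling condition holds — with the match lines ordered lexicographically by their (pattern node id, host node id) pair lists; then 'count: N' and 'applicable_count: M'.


1 match(es); 0 pass the dangling check.
match: 0->12, 1->7, 2->1, 3->4, 4->11
count: 1
applicable_count: 0


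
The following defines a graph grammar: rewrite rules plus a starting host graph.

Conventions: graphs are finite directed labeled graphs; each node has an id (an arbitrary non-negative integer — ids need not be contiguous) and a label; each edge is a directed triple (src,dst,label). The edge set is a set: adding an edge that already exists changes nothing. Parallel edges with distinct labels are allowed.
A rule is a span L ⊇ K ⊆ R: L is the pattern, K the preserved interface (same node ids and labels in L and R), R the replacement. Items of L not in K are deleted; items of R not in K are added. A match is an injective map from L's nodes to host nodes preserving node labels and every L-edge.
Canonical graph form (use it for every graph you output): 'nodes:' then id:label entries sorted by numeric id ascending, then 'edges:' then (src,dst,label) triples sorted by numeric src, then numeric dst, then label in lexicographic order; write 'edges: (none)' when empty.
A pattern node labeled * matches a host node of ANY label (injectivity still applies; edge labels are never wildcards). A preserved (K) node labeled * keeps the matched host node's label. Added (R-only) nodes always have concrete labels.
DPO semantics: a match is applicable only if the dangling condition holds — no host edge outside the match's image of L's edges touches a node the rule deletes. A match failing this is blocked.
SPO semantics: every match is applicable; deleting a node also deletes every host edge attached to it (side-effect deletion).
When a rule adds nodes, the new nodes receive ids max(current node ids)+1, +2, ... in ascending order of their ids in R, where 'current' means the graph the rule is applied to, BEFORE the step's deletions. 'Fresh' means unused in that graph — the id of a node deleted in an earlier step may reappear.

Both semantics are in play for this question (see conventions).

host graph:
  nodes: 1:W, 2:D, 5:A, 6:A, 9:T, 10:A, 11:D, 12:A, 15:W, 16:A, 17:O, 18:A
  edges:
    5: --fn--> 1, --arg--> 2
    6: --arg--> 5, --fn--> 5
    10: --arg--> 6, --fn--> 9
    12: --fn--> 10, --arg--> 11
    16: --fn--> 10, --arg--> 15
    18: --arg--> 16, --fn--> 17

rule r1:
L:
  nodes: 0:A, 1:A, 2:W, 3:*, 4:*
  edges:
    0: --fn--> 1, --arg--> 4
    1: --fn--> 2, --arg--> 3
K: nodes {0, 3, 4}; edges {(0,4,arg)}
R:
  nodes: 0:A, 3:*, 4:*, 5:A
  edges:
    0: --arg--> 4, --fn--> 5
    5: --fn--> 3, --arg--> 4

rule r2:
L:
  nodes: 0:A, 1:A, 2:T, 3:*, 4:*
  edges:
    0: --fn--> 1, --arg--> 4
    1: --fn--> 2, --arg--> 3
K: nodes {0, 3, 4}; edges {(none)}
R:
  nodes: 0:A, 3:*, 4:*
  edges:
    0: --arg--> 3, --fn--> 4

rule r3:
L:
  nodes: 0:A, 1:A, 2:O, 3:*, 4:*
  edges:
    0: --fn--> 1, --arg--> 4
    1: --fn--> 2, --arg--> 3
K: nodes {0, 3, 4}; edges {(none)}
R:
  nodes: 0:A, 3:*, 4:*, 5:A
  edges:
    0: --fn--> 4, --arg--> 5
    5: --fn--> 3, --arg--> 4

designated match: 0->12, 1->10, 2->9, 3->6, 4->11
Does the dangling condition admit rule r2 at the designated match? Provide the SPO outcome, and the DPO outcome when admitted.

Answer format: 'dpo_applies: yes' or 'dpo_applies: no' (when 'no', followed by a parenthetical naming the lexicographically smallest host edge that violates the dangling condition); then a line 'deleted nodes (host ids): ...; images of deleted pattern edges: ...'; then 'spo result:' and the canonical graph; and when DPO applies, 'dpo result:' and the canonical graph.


dpo_applies: no
(the rule deletes node 10, which keeps host edge (16,10,fn) outside the match image — the dangling condition fails, DPO blocks; SPO proceeds and side-deletes such edges)
deleted nodes (host ids): 9, 10; images of deleted pattern edges: (10,6,arg); (10,9,fn); (12,10,fn); (12,11,arg)
spo result:
nodes: 1:W, 2:D, 5:A, 6:A, 11:D, 12:A, 15:W, 16:A, 17:O, 18:A
edges: (5,1,fn); (5,2,arg); (6,5,arg); (6,5,fn); (12,6,arg); (12,11,fn); (16,15,arg); (18,16,arg); (18,17,fn)


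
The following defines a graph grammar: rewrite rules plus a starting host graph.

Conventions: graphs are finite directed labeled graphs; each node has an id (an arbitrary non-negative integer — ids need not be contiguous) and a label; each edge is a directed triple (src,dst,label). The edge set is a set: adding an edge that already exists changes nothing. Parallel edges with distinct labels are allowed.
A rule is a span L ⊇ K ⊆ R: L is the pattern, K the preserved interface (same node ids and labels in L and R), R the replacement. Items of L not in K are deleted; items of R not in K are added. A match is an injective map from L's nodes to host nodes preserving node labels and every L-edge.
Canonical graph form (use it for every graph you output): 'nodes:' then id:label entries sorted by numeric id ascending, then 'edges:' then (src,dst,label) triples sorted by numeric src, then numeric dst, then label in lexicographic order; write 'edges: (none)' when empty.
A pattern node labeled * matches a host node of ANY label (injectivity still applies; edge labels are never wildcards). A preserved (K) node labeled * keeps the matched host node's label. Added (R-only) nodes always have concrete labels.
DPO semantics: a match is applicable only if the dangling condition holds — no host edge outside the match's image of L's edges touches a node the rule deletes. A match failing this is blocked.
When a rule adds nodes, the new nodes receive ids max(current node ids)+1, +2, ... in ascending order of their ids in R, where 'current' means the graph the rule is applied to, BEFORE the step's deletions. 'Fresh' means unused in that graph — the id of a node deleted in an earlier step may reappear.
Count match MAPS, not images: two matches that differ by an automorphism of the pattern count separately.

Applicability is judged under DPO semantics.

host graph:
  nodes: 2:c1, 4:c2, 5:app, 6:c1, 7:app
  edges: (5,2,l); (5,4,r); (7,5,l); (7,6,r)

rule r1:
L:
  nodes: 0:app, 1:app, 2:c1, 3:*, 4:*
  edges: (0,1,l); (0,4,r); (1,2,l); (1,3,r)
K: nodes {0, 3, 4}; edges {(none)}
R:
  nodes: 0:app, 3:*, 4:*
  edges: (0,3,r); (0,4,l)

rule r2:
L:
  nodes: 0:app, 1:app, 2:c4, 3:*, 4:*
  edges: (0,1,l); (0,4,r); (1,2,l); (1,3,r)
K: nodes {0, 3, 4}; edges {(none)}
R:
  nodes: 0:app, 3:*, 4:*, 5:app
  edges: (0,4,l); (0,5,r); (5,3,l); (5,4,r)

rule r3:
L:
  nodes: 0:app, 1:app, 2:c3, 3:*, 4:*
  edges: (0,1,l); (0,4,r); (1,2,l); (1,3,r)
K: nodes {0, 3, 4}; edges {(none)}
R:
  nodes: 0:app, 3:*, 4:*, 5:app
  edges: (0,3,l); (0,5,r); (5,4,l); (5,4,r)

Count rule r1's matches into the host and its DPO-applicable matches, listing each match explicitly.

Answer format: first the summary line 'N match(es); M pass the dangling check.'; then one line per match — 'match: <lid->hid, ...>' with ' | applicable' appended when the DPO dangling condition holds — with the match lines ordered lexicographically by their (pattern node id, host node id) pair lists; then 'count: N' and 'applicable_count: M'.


1 match(es); 1 pass the dangling check.
match: 0->7, 1->5, 2->2, 3->4, 4->6 | applicable
count: 1
applicable_count: 1


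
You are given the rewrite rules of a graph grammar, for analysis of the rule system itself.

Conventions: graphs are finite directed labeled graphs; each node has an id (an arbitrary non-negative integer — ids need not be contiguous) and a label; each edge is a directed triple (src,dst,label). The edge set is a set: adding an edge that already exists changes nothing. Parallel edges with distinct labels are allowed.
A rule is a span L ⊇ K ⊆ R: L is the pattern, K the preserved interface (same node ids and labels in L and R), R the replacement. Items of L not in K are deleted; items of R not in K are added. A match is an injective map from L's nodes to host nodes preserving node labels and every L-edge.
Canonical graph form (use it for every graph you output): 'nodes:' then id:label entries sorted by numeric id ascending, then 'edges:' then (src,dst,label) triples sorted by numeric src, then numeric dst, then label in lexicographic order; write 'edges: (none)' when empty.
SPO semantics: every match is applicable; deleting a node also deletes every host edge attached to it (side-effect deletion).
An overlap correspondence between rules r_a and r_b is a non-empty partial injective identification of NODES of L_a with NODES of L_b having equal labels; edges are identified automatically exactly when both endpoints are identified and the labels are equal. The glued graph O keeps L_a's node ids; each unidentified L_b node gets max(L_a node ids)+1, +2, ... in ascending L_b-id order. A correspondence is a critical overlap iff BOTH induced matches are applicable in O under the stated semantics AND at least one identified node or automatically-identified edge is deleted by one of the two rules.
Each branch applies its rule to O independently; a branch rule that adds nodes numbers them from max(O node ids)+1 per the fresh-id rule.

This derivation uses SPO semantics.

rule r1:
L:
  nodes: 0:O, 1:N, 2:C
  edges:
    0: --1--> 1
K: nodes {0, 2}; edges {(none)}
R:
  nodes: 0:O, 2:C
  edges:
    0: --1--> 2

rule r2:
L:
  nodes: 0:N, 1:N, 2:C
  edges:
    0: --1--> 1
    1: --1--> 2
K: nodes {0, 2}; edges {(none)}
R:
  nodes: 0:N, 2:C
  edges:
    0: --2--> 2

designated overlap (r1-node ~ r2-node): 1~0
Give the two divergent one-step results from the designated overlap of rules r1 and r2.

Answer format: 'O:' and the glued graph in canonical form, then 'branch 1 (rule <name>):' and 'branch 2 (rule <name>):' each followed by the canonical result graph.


O:
nodes: 0:O, 1:N, 2:C, 3:N, 4:C
edges: (0,1,1); (1,3,1); (3,4,1)
branch 1 (rule r1):
nodes: 0:O, 2:C, 3:N, 4:C
edges: (0,2,1); (3,4,1)
branch 2 (rule r2):
nodes: 0:O, 1:N, 2:C, 4:C
edges: (0,1,1); (1,4,2)


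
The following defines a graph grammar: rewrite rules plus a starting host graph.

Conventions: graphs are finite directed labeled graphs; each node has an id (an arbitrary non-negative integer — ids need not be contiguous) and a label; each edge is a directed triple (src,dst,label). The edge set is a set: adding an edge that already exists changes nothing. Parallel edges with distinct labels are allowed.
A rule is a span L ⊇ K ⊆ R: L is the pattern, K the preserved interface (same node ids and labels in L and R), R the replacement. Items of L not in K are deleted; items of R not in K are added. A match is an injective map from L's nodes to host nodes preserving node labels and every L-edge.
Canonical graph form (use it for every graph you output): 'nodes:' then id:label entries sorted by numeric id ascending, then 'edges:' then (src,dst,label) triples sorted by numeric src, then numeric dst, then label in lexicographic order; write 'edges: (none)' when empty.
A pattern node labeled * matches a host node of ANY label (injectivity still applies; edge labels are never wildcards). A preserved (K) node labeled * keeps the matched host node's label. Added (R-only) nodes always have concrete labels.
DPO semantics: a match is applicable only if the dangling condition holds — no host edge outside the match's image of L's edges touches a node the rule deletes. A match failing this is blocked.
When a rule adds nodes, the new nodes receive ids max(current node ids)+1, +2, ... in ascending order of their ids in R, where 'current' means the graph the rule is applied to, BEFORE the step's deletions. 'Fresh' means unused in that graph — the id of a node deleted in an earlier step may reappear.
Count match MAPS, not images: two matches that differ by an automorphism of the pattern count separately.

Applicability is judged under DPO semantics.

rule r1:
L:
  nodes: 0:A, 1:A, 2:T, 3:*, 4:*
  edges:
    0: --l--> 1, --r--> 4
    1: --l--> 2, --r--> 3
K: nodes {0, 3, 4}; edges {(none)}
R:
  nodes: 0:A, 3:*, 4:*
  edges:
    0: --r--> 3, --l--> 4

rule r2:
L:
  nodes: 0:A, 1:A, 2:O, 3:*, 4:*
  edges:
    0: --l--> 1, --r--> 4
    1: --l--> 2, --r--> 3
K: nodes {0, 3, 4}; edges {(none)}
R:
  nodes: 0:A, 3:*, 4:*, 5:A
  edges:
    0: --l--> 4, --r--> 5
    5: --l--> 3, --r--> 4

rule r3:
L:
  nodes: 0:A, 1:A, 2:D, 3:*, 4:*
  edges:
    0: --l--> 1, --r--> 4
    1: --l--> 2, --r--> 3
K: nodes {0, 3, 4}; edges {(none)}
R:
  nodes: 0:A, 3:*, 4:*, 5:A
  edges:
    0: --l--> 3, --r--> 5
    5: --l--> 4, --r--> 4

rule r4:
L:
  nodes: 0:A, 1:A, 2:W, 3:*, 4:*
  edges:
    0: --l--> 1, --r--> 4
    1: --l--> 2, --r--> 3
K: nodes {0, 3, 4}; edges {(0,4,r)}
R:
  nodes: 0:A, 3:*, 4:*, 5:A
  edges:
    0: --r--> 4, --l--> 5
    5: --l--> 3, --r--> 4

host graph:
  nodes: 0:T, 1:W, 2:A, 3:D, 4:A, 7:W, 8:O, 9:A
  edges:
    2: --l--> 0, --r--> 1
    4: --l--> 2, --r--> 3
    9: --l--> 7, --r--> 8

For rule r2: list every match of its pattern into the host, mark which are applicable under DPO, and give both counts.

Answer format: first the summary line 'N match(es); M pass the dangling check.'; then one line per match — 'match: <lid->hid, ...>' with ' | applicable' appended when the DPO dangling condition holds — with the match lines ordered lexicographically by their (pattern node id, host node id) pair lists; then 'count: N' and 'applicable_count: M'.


0 match(es); 0 pass the dangling check.
count: 0
applicable_count: 0


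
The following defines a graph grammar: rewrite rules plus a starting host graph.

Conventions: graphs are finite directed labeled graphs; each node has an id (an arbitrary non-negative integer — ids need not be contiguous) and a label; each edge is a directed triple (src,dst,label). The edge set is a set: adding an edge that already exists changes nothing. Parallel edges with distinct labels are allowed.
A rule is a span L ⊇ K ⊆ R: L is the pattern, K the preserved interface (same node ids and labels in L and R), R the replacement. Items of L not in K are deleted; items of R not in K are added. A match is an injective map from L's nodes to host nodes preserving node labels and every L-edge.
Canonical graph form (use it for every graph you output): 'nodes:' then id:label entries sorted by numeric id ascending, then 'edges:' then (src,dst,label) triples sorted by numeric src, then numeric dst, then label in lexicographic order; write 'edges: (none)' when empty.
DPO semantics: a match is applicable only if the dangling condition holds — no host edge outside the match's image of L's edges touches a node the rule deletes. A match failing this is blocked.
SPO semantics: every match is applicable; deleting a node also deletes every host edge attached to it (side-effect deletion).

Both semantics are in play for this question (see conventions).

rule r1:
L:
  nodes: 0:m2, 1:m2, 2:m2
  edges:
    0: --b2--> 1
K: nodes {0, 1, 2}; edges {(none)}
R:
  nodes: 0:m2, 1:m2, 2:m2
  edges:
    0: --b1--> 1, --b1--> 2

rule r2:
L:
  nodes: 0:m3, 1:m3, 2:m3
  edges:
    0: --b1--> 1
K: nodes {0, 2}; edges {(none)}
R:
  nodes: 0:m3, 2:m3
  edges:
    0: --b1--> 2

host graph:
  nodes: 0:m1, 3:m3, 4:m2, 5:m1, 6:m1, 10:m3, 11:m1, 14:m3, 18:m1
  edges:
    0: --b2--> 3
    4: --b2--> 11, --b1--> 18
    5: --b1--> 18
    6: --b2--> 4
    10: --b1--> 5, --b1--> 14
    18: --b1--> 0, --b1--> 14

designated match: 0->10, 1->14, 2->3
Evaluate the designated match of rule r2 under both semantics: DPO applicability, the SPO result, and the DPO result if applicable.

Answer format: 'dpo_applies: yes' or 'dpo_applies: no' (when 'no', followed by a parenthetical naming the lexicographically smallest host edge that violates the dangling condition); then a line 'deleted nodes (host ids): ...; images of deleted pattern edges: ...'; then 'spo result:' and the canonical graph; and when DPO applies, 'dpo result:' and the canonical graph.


dpo_applies: no
(the rule deletes node 14, which keeps host edge (18,14,b1) outside the match image — the dangling condition fails, DPO blocks; SPO proceeds and side-deletes such edges)
deleted nodes (host ids): 14; images of deleted pattern edges: (10,14,b1)
spo result:
nodes: 0:m1, 3:m3, 4:m2, 5:m1, 6:m1, 10:m3, 11:m1, 18:m1
edges: (0,3,b2); (4,11,b2); (4,18,b1); (5,18,b1); (6,4,b2); (10,3,b1); (10,5,b1); (18,0,b1)


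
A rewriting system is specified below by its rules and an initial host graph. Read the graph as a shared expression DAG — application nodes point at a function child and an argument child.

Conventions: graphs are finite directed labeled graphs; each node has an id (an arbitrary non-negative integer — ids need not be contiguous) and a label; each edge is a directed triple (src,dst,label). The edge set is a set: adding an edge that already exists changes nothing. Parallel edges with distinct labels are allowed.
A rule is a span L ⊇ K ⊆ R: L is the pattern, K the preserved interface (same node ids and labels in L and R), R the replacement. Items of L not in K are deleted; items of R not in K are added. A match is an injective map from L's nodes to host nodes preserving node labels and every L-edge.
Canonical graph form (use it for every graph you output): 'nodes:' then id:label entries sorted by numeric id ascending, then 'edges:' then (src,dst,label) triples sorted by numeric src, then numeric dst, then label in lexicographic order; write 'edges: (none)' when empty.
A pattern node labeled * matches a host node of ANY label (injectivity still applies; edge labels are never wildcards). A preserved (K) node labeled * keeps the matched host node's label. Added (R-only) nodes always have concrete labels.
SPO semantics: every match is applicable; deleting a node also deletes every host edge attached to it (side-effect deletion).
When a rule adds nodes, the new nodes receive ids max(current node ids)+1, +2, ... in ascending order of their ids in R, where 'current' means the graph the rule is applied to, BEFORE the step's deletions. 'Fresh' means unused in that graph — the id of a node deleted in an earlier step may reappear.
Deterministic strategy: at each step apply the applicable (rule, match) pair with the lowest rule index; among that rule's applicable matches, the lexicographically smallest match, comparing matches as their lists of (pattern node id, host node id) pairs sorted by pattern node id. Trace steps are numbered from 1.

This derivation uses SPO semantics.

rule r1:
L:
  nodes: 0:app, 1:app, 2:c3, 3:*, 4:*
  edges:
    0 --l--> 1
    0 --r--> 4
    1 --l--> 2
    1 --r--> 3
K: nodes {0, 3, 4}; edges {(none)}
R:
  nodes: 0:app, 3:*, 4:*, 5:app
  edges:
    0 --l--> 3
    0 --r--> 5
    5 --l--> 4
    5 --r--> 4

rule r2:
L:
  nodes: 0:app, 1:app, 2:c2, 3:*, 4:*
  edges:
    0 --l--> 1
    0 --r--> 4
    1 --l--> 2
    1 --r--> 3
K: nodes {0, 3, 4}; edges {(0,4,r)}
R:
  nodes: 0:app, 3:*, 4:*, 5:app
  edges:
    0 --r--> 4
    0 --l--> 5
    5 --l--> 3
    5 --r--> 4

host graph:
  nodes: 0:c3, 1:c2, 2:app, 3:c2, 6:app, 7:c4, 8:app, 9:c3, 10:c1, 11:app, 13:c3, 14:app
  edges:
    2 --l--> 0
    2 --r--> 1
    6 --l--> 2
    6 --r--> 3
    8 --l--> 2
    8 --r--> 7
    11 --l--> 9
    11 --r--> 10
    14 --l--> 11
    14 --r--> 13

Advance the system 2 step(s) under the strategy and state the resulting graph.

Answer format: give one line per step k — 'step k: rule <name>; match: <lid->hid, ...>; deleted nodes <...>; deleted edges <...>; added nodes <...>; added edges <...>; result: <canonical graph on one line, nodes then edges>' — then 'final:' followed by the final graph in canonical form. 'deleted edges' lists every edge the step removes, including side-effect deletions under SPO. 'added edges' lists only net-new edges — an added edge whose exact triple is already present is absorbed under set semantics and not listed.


step 1: rule r1; match: 0->6, 1->2, 2->0, 3->1, 4->3; deleted nodes 0, 2; deleted edges (2,0,l); (2,1,r); (6,2,l); (6,3,r); (8,2,l); added nodes 15; added edges (6,1,l); (6,15,r); (15,3,l); (15,3,r); result: nodes: 1:c2, 3:c2, 6:app, 7:c4, 8:app, 9:c3, 10:c1, 11:app, 13:c3, 14:app, 15:app edges: (6,1,l); (6,15,r); (8,7,r); (11,9,l); (11,10,r); (14,11,l); (14,13,r); (15,3,l); (15,3,r)
step 2: rule r1; match: 0->14, 1->11, 2->9, 3->10, 4->13; deleted nodes 9, 11; deleted edges (11,9,l); (11,10,r); (14,11,l); (14,13,r); added nodes 16; added edges (14,10,l); (14,16,r); (16,13,l); (16,13,r); result: nodes: 1:c2, 3:c2, 6:app, 7:c4, 8:app, 10:c1, 13:c3, 14:app, 15:app, 16:app edges: (6,1,l); (6,15,r); (8,7,r); (14,10,l); (14,16,r); (15,3,l); (15,3,r); (16,13,l); (16,13,r)
final:
nodes: 1:c2, 3:c2, 6:app, 7:c4, 8:app, 10:c1, 13:c3, 14:app, 15:app, 16:app
edges: (6,1,l); (6,15,r); (8,7,r); (14,10,l); (14,16,r); (15,3,l); (15,3,r); (16,13,l); (16,13,r)
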